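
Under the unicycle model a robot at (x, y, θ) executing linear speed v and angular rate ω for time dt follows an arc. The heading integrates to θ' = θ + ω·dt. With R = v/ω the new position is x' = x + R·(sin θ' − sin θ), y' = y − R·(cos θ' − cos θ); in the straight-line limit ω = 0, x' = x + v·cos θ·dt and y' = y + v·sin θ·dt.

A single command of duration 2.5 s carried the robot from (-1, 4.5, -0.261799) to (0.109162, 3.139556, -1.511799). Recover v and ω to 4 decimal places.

v = 0.7500, ω = -0.5000

Δθ = -1.511799 − -0.261799 = -1.250000
ω = Δθ/dt = -1.250000/2.5 = -0.5000
R = −Δy/(cos θ' − cos θ) = -1.5000
v = R·ω = -1.5000·-0.5000 = 0.7500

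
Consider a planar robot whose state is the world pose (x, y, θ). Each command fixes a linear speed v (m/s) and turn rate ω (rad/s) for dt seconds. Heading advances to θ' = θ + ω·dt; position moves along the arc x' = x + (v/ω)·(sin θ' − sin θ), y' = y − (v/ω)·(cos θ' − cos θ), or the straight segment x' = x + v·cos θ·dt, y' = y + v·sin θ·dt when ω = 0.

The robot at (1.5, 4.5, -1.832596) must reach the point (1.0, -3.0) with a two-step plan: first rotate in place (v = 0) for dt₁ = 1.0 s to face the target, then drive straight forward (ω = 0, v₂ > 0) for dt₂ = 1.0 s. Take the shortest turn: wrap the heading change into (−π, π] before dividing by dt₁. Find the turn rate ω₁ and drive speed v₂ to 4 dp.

heading to target = atan2(-3−4.5, 1−1.5) = -1.6374
Δθ = wrap(-1.6374 − -1.8326) = 0.1952; ω₁ = Δθ/dt₁ = 0.1952
distance = √((1−1.5)² + (-3−4.5)²) = 7.5166; v₂ = distance/dt₂ = 7.5166

ω₁ = 0.1952, v₂ = 7.5166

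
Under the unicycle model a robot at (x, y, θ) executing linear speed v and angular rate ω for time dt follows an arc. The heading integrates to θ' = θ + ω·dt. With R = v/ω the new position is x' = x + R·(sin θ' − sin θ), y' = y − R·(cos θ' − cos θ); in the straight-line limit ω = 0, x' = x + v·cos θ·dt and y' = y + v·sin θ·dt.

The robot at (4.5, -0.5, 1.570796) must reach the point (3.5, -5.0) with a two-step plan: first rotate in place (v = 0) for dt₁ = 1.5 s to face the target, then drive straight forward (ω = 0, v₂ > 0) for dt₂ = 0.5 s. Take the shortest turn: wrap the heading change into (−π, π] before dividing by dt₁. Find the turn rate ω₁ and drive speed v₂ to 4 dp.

heading to target = atan2(-5−-0.5, 3.5−4.5) = -1.7895
Δθ = wrap(-1.7895 − 1.5708) = 2.9229; ω₁ = Δθ/dt₁ = 1.9486
distance = √((3.5−4.5)² + (-5−-0.5)²) = 4.6098; v₂ = distance/dt₂ = 9.2195

ω₁ = 1.9486, v₂ = 9.2195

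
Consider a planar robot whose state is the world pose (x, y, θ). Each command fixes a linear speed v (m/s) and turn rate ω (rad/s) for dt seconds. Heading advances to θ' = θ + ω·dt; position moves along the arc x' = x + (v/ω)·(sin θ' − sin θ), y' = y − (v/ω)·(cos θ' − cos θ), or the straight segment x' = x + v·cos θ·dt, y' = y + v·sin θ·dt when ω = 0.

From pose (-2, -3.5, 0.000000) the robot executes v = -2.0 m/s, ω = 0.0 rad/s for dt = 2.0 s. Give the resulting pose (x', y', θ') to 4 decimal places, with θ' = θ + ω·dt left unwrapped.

θ' = 0.0000 + 0.0·2.0 = 0.0000
ω = 0 → straight: x' = -2 + -2.0·cos(0.0000)·2.0 = -6.0000
y' = -3.5 + -2.0·sin(0.0000)·2.0 = -3.5000

(-6.0000, -3.5000, 0.0000)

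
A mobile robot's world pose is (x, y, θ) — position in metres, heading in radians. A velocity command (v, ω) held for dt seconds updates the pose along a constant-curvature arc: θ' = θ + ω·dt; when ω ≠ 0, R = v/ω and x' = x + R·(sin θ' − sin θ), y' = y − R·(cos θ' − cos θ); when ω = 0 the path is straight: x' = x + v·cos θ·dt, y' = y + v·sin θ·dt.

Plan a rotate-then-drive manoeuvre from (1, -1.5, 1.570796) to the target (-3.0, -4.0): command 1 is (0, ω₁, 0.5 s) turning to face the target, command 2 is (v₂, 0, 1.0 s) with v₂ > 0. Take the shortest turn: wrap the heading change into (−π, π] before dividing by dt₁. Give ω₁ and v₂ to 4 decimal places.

ω₁ = 4.2588, v₂ = 4.7170

heading to target = atan2(-4−-1.5, -3−1) = -2.5830
Δθ = wrap(-2.5830 − 1.5708) = 2.1294; ω₁ = Δθ/dt₁ = 4.2588
distance = √((-3−1)² + (-4−-1.5)²) = 4.7170; v₂ = distance/dt₂ = 4.7170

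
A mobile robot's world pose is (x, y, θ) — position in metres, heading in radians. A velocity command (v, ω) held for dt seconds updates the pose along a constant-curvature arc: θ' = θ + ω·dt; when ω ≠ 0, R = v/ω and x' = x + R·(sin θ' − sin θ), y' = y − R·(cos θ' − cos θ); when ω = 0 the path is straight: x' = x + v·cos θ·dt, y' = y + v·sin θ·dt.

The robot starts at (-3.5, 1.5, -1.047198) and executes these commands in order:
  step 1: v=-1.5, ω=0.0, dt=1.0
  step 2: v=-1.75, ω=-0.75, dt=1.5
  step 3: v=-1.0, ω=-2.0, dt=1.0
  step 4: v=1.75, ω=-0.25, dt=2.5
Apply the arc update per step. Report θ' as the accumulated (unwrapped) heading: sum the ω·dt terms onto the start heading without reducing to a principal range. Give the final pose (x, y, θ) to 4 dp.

step 1: θ'=-1.0472 (straight) → pose (-4.2500, 2.7990, -1.0472)
step 2: θ'=-2.1722 (R=2.3333) → pose (-4.1532, 5.2859, -2.1722)
step 3: θ'=-4.1722 (R=0.5000) → pose (-3.3121, 5.2602, -4.1722)
step 4: θ'=-4.7972 (R=-7.0000) → pose (-4.2837, 9.4532, -4.7972)

(-4.2837, 9.4532, -4.7972)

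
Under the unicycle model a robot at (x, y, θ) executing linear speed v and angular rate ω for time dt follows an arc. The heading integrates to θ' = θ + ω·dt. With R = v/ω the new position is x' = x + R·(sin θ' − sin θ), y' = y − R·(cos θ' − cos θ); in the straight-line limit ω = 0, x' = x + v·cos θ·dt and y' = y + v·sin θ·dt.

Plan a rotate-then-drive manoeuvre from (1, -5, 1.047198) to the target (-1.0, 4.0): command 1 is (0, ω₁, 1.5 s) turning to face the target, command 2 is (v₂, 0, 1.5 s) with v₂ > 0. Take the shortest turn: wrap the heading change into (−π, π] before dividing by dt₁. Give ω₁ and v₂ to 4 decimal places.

heading to target = atan2(4−-5, -1−1) = 1.7895
Δθ = wrap(1.7895 − 1.0472) = 0.7423; ω₁ = Δθ/dt₁ = 0.4948
distance = √((-1−1)² + (4−-5)²) = 9.2195; v₂ = distance/dt₂ = 6.1464

ω₁ = 0.4948, v₂ = 6.1464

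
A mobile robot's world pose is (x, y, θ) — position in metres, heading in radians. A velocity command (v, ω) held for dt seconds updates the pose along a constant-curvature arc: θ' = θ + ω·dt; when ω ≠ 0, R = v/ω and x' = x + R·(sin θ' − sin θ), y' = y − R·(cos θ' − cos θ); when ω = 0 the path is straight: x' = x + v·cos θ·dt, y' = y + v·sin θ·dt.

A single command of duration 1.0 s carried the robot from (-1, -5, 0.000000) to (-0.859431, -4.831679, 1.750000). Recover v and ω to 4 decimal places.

Δθ = 1.750000 − 0.000000 = 1.750000
ω = Δθ/dt = 1.750000/1.0 = 1.7500
R = −Δy/(cos θ' − cos θ) = 0.1429
v = R·ω = 0.1429·1.7500 = 0.2500

v = 0.2500, ω = 1.7500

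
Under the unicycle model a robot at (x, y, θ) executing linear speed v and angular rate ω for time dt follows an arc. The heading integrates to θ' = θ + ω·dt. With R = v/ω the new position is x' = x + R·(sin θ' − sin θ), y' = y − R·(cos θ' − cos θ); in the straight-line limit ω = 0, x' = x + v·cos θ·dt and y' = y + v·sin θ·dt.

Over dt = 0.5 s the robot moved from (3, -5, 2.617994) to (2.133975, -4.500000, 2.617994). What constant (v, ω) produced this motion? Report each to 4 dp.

v = 2.0000, ω = 0.0000

Δθ = 2.617994 − 2.617994 = 0.000000
ω = Δθ/dt = 0.000000/0.5 = 0.0000
ω = 0 → v = (Δx·cos θ + Δy·sin θ)/dt = 2.0000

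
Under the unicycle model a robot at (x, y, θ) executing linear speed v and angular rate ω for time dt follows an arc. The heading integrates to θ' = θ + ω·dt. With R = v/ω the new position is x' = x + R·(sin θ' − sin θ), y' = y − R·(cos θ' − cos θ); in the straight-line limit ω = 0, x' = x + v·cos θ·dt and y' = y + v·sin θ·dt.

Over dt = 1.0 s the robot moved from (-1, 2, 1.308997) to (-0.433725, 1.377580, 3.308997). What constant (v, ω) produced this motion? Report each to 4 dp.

v = -1.0000, ω = 2.0000

Δθ = 3.308997 − 1.308997 = 2.000000
ω = Δθ/dt = 2.000000/1.0 = 2.0000
R = −Δy/(cos θ' − cos θ) = -0.5000
v = R·ω = -0.5000·2.0000 = -1.0000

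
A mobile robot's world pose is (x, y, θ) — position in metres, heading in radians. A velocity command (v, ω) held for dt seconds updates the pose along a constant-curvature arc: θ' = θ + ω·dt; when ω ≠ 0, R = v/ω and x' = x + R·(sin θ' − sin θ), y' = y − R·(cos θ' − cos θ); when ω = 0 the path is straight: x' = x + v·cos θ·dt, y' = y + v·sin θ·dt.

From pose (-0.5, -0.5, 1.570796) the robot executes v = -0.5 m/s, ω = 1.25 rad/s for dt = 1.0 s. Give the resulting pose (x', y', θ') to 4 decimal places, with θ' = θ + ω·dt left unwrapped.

(-0.2261, -0.8796, 2.8208)

θ' = 1.5708 + 1.25·1.0 = 2.8208
R = v/ω = -0.5/1.25 = -0.4000
x' = -0.5 + -0.4000·(sin 2.8208 − sin 1.5708) = -0.2261
y' = -0.5 − -0.4000·(cos 2.8208 − cos 1.5708) = -0.8796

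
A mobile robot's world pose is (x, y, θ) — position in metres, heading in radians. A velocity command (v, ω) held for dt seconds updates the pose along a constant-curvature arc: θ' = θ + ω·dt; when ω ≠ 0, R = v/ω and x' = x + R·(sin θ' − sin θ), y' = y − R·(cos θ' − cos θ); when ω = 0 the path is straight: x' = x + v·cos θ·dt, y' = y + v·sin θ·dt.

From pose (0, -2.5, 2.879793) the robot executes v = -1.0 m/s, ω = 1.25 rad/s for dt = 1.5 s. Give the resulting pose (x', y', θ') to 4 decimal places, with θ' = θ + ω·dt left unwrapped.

θ' = 2.8798 + 1.25·1.5 = 4.7548
R = v/ω = -1.0/1.25 = -0.8000
x' = 0 + -0.8000·(sin 4.7548 − sin 2.8798) = 1.0063
y' = -2.5 − -0.8000·(cos 4.7548 − cos 2.8798) = -1.6933

(1.0063, -1.6933, 4.7548)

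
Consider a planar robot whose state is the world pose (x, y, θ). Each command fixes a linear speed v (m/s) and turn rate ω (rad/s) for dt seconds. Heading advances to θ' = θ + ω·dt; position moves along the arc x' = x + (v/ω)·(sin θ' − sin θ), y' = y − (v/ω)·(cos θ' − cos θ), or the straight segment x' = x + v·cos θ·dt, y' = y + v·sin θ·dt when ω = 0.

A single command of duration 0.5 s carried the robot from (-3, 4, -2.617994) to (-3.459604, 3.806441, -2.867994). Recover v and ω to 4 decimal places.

Δθ = -2.867994 − -2.617994 = -0.250000
ω = Δθ/dt = -0.250000/0.5 = -0.5000
R = Δx/(sin θ' − sin θ) = -2.0000
v = R·ω = -2.0000·-0.5000 = 1.0000

v = 1.0000, ω = -0.5000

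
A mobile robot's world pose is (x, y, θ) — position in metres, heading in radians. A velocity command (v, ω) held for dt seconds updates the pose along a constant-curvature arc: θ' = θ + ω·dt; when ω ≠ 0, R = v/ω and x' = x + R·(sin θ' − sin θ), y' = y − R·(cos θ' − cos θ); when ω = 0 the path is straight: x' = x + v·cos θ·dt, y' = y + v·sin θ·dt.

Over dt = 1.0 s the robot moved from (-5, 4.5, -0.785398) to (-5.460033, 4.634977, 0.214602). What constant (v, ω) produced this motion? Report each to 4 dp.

Δθ = 0.214602 − -0.785398 = 1.000000
ω = Δθ/dt = 1.000000/1.0 = 1.0000
R = Δx/(sin θ' − sin θ) = -0.5000
v = R·ω = -0.5000·1.0000 = -0.5000

v = -0.5000, ω = 1.0000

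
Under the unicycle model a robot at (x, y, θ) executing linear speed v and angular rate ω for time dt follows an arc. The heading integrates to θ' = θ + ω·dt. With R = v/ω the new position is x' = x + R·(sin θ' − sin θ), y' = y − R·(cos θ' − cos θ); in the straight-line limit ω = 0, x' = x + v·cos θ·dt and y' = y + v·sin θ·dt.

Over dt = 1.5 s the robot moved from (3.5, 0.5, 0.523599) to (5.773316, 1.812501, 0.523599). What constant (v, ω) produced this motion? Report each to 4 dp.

v = 1.7500, ω = 0.0000

Δθ = 0.523599 − 0.523599 = 0.000000
ω = Δθ/dt = 0.000000/1.5 = 0.0000
ω = 0 → v = (Δx·cos θ + Δy·sin θ)/dt = 1.7500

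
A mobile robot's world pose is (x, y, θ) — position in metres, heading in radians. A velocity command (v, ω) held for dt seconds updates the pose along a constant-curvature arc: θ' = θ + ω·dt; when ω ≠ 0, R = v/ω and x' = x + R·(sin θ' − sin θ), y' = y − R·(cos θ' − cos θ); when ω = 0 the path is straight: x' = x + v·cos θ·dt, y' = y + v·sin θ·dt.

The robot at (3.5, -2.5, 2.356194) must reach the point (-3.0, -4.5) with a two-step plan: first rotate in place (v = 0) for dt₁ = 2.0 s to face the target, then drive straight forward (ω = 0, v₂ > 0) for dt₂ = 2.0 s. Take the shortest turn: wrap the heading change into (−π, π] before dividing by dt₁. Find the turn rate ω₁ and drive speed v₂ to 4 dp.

ω₁ = 0.5419, v₂ = 3.4004

heading to target = atan2(-4.5−-2.5, -3−3.5) = -2.8431
Δθ = wrap(-2.8431 − 2.3562) = 1.0839; ω₁ = Δθ/dt₁ = 0.5419
distance = √((-3−3.5)² + (-4.5−-2.5)²) = 6.8007; v₂ = distance/dt₂ = 3.4004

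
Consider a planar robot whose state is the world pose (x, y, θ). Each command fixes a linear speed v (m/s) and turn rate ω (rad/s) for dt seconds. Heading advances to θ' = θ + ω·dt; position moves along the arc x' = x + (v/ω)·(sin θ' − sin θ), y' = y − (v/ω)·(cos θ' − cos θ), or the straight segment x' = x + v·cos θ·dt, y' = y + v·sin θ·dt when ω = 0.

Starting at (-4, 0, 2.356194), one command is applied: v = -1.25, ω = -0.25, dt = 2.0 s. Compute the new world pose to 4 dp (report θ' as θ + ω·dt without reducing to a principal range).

(-2.7378, -2.1278, 1.8562)

θ' = 2.3562 + -0.25·2.0 = 1.8562
R = v/ω = -1.25/-0.25 = 5.0000
x' = -4 + 5.0000·(sin 1.8562 − sin 2.3562) = -2.7378
y' = 0 − 5.0000·(cos 1.8562 − cos 2.3562) = -2.1278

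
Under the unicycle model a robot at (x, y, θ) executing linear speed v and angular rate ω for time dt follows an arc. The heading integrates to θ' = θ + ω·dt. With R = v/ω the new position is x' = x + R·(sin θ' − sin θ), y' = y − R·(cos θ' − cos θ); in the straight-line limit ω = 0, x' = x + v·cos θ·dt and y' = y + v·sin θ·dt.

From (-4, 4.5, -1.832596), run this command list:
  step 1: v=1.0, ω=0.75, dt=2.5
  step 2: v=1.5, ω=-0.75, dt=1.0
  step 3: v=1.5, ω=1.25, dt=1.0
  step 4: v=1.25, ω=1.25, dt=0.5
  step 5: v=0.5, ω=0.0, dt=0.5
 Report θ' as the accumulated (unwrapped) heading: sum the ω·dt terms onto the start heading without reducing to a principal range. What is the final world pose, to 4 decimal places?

(0.6303, 2.9224, 1.1674)

step 1: θ'=0.0424 (R=1.3333) → pose (-2.6556, 2.8228, 0.0424)
step 2: θ'=-0.7076 (R=-2.0000) → pose (-1.2708, 2.3444, -0.7076)
step 3: θ'=0.5424 (R=1.2000) → pose (0.1287, 2.2286, 0.5424)
step 4: θ'=1.1674 (R=1.0000) → pose (0.5322, 2.6925, 1.1674)
step 5: θ'=1.1674 (straight) → pose (0.6303, 2.9224, 1.1674)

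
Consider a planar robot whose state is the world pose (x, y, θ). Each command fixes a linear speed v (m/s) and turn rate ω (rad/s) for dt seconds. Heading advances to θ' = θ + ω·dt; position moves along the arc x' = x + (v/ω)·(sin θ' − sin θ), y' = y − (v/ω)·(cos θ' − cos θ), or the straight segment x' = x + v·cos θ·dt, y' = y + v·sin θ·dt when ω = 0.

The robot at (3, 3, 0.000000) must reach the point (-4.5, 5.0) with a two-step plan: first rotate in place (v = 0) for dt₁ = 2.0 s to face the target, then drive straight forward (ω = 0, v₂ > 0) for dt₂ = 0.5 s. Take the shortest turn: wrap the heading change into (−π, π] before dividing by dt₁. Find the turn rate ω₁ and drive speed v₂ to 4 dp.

ω₁ = 1.4405, v₂ = 15.5242

heading to target = atan2(5−3, -4.5−3) = 2.8810
Δθ = wrap(2.8810 − 0.0000) = 2.8810; ω₁ = Δθ/dt₁ = 1.4405
distance = √((-4.5−3)² + (5−3)²) = 7.7621; v₂ = distance/dt₂ = 15.5242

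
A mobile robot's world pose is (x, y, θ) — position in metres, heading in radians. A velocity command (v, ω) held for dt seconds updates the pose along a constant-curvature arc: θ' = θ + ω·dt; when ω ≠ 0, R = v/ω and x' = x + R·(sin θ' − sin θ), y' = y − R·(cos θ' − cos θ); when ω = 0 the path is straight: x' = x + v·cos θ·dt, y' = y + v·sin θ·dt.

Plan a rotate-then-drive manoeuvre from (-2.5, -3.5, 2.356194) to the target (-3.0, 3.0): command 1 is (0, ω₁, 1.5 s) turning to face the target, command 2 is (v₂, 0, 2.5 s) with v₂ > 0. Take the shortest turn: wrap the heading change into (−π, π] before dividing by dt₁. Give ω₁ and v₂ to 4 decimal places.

heading to target = atan2(3−-3.5, -3−-2.5) = 1.6476
Δθ = wrap(1.6476 − 2.3562) = -0.7086; ω₁ = Δθ/dt₁ = -0.4724
distance = √((-3−-2.5)² + (3−-3.5)²) = 6.5192; v₂ = distance/dt₂ = 2.6077

ω₁ = -0.4724, v₂ = 2.6077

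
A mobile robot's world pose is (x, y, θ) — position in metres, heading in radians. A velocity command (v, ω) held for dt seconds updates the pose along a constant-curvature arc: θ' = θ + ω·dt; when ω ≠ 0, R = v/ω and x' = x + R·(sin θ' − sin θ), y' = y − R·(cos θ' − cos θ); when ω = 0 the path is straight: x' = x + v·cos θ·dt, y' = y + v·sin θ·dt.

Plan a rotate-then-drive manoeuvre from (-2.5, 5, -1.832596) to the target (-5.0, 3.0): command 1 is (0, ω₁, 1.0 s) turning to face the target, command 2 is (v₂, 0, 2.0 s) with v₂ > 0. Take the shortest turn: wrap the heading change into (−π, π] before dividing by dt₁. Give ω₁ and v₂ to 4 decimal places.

heading to target = atan2(3−5, -5−-2.5) = -2.4669
Δθ = wrap(-2.4669 − -1.8326) = -0.6343; ω₁ = Δθ/dt₁ = -0.6343
distance = √((-5−-2.5)² + (3−5)²) = 3.2016; v₂ = distance/dt₂ = 1.6008

ω₁ = -0.6343, v₂ = 1.6008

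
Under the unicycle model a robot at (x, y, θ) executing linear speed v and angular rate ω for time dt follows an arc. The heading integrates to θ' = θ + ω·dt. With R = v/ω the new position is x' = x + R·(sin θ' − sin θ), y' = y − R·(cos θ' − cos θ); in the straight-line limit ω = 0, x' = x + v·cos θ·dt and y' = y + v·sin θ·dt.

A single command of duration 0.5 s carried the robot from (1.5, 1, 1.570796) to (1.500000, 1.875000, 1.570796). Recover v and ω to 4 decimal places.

Δθ = 1.570796 − 1.570796 = 0.000000
ω = Δθ/dt = 0.000000/0.5 = 0.0000
ω = 0 → v = (Δx·cos θ + Δy·sin θ)/dt = 1.7500

v = 1.7500, ω = 0.0000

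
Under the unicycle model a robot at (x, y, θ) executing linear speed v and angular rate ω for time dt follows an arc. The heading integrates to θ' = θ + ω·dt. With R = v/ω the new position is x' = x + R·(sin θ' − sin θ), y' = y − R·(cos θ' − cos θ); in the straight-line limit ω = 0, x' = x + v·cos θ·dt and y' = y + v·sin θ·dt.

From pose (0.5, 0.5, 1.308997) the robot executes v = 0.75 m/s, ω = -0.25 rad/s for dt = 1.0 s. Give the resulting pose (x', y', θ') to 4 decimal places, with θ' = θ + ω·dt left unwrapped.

(0.7822, 1.1928, 1.0590)

θ' = 1.3090 + -0.25·1.0 = 1.0590
R = v/ω = 0.75/-0.25 = -3.0000
x' = 0.5 + -3.0000·(sin 1.0590 − sin 1.3090) = 0.7822
y' = 0.5 − -3.0000·(cos 1.0590 − cos 1.3090) = 1.1928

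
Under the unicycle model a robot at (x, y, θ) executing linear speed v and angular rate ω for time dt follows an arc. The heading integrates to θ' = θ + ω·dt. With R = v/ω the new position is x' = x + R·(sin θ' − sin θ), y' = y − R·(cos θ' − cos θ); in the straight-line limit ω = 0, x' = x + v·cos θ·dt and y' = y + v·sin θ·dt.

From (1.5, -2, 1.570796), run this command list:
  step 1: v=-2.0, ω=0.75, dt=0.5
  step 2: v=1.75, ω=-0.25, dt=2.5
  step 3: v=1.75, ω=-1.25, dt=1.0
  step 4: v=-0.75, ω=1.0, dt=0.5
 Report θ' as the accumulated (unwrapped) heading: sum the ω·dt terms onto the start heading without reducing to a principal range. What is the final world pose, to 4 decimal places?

(2.3218, 2.2521, 0.5708)

step 1: θ'=1.9458 (R=-2.6667) → pose (1.6853, -2.9767, 1.9458)
step 2: θ'=1.3208 (R=-7.0000) → pose (1.4165, 1.3190, 1.3208)
step 3: θ'=0.0708 (R=-1.4000) → pose (2.6739, 2.3691, 0.0708)
step 4: θ'=0.5708 (R=-0.7500) → pose (2.3218, 2.2521, 0.5708)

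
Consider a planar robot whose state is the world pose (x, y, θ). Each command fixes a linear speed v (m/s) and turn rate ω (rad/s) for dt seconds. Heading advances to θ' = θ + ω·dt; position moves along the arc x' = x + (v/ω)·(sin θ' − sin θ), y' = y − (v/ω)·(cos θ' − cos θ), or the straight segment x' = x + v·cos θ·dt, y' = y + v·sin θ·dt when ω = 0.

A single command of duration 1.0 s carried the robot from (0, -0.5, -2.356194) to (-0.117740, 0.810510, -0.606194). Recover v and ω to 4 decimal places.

v = -1.5000, ω = 1.7500

Δθ = -0.606194 − -2.356194 = 1.750000
ω = Δθ/dt = 1.750000/1.0 = 1.7500
R = −Δy/(cos θ' − cos θ) = -0.8571
v = R·ω = -0.8571·1.7500 = -1.5000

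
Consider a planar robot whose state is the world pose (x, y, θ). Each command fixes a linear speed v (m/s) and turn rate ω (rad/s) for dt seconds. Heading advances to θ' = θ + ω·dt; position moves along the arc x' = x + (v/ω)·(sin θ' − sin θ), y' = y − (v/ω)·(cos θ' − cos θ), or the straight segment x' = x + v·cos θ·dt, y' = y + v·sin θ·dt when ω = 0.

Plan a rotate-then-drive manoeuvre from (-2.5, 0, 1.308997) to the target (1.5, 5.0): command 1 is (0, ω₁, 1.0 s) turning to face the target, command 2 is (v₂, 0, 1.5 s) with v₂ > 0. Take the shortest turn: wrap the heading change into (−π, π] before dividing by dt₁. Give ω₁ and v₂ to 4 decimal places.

ω₁ = -0.4129, v₂ = 4.2687

heading to target = atan2(5−0, 1.5−-2.5) = 0.8961
Δθ = wrap(0.8961 − 1.3090) = -0.4129; ω₁ = Δθ/dt₁ = -0.4129
distance = √((1.5−-2.5)² + (5−0)²) = 6.4031; v₂ = distance/dt₂ = 4.2687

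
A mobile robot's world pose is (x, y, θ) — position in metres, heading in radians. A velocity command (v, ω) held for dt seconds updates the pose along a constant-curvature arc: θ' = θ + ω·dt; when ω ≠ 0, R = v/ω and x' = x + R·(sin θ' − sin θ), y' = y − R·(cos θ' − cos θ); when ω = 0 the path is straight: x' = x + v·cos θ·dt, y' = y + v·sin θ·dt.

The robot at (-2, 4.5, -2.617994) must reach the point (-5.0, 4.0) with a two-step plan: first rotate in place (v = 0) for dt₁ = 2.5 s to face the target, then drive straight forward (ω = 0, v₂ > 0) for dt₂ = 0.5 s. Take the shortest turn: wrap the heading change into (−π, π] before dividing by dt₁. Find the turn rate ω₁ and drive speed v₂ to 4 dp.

ω₁ = -0.1434, v₂ = 6.0828

heading to target = atan2(4−4.5, -5−-2) = -2.9764
Δθ = wrap(-2.9764 − -2.6180) = -0.3584; ω₁ = Δθ/dt₁ = -0.1434
distance = √((-5−-2)² + (4−4.5)²) = 3.0414; v₂ = distance/dt₂ = 6.0828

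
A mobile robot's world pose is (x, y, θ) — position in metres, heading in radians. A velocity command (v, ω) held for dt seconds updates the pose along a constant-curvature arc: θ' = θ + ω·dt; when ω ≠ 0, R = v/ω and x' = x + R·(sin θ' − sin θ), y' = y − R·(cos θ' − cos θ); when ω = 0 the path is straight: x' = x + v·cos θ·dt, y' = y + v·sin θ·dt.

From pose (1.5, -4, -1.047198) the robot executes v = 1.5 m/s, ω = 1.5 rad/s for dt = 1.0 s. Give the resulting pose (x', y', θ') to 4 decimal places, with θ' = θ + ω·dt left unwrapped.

(2.8035, -4.3992, 0.4528)

θ' = -1.0472 + 1.5·1.0 = 0.4528
R = v/ω = 1.5/1.5 = 1.0000
x' = 1.5 + 1.0000·(sin 0.4528 − sin -1.0472) = 2.8035
y' = -4 − 1.0000·(cos 0.4528 − cos -1.0472) = -4.3992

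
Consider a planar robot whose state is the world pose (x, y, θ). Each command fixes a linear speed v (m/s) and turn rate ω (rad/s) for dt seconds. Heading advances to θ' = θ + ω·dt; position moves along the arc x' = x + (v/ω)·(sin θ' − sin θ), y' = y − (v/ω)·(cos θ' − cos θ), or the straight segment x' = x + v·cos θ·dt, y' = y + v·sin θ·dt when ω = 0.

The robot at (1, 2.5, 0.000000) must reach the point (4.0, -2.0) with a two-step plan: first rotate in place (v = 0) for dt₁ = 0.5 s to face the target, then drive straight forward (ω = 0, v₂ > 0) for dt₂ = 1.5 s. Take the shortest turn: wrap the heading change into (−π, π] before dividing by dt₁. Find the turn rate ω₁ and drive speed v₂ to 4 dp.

ω₁ = -1.9656, v₂ = 3.6056

heading to target = atan2(-2−2.5, 4−1) = -0.9828
Δθ = wrap(-0.9828 − 0.0000) = -0.9828; ω₁ = Δθ/dt₁ = -1.9656
distance = √((4−1)² + (-2−2.5)²) = 5.4083; v₂ = distance/dt₂ = 3.6056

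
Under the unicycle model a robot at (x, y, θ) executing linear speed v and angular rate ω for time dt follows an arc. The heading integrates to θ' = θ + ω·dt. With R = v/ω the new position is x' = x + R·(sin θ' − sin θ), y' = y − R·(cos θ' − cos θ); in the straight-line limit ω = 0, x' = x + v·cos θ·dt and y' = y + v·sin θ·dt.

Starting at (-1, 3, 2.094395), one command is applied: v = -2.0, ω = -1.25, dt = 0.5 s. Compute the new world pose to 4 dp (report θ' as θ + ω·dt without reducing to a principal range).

θ' = 2.0944 + -1.25·0.5 = 1.4694
R = v/ω = -2.0/-1.25 = 1.6000
x' = -1 + 1.6000·(sin 1.4694 − sin 2.0944) = -0.7939
y' = 3 − 1.6000·(cos 1.4694 − cos 2.0944) = 2.0380

(-0.7939, 2.0380, 1.4694)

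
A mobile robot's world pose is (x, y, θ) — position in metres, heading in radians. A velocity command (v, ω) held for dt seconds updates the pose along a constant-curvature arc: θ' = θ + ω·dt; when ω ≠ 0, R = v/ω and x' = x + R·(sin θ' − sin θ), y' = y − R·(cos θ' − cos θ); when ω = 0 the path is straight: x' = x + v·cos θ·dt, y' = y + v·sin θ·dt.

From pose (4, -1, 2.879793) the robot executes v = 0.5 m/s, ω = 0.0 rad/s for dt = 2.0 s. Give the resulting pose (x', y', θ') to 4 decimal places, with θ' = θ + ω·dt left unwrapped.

θ' = 2.8798 + 0.0·2.0 = 2.8798
ω = 0 → straight: x' = 4 + 0.5·cos(2.8798)·2.0 = 3.0341
y' = -1 + 0.5·sin(2.8798)·2.0 = -0.7412

(3.0341, -0.7412, 2.8798)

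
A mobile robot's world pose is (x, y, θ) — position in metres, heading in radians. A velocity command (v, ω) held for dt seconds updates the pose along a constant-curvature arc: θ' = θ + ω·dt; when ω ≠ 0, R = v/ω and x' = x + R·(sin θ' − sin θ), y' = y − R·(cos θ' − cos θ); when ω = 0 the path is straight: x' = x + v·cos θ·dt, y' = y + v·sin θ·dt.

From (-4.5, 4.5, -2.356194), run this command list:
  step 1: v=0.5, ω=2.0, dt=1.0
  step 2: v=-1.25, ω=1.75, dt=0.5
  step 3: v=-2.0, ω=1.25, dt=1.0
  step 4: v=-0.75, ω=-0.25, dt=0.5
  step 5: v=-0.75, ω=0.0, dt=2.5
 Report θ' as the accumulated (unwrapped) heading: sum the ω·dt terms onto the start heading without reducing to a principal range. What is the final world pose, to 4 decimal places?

(-5.6016, 0.0942, 1.6438)

step 1: θ'=-0.3562 (R=0.2500) → pose (-4.4104, 4.0889, -0.3562)
step 2: θ'=0.5188 (R=-0.7143) → pose (-5.0137, 4.0398, 0.5188)
step 3: θ'=1.7688 (R=-1.6000) → pose (-5.7890, 2.3356, 1.7688)
step 4: θ'=1.6438 (R=3.0000) → pose (-5.7384, 1.9642, 1.6438)
step 5: θ'=1.6438 (straight) → pose (-5.6016, 0.0942, 1.6438)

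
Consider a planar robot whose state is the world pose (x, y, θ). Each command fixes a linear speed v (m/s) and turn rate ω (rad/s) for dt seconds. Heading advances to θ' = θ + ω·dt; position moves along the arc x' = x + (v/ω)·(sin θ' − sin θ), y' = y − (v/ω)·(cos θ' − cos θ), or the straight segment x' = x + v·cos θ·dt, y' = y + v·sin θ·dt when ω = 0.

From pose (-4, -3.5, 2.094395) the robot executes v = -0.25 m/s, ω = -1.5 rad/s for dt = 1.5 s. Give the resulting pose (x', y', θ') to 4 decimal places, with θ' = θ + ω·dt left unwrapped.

θ' = 2.0944 + -1.5·1.5 = -0.1556
R = v/ω = -0.25/-1.5 = 0.1667
x' = -4 + 0.1667·(sin -0.1556 − sin 2.0944) = -4.1702
y' = -3.5 − 0.1667·(cos -0.1556 − cos 2.0944) = -3.7480

(-4.1702, -3.7480, -0.1556)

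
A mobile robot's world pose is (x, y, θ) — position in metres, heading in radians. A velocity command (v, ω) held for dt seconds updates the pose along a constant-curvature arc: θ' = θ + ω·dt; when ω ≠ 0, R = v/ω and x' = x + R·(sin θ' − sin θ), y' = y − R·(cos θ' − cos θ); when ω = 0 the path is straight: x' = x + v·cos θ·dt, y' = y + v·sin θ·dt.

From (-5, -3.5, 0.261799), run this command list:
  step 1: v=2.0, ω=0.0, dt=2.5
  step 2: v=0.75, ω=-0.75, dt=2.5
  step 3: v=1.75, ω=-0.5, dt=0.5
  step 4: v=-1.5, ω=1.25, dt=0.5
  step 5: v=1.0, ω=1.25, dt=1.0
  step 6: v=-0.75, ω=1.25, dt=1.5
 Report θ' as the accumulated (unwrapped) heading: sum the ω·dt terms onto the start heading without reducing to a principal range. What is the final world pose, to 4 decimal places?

step 1: θ'=0.2618 (straight) → pose (-0.1704, -2.2059, 0.2618)
step 2: θ'=-1.6132 (R=-1.0000) → pose (1.0875, -3.2142, -1.6132)
step 3: θ'=-1.8632 (R=-3.5000) → pose (0.9421, -4.0747, -1.8632)
step 4: θ'=-1.2382 (R=-1.2000) → pose (0.9273, -3.3370, -1.2382)
step 5: θ'=0.0118 (R=0.8000) → pose (1.6929, -3.8758, 0.0118)
step 6: θ'=1.8868 (R=-0.6000) → pose (1.1297, -4.6622, 1.8868)

(1.1297, -4.6622, 1.8868)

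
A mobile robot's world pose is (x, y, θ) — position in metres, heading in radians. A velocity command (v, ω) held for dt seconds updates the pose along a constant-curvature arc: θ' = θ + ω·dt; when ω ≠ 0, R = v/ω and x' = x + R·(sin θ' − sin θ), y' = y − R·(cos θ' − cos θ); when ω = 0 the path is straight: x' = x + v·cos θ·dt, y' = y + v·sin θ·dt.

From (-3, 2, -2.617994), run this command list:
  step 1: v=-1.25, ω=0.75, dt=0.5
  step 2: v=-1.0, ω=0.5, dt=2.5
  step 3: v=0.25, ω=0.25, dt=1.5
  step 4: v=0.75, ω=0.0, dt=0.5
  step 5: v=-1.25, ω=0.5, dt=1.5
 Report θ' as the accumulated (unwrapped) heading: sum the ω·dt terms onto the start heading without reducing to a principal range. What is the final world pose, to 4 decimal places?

(-3.6325, 4.6978, 0.1320)

step 1: θ'=-2.2430 (R=-1.6667) → pose (-2.5292, 2.4055, -2.2430)
step 2: θ'=-0.9930 (R=-2.0000) → pose (-2.4188, 4.7433, -0.9930)
step 3: θ'=-0.6180 (R=1.0000) → pose (-2.1606, 4.4745, -0.6180)
step 4: θ'=-0.6180 (straight) → pose (-1.8549, 4.2572, -0.6180)
step 5: θ'=0.1320 (R=-2.5000) → pose (-3.6325, 4.6978, 0.1320)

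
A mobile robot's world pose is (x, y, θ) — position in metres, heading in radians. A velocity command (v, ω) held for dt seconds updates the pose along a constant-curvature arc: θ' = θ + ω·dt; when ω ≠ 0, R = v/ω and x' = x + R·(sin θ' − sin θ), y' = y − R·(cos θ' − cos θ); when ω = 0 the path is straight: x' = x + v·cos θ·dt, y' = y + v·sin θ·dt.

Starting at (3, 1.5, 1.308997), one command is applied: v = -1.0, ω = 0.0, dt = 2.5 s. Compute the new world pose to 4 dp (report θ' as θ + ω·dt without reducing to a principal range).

(2.3530, -0.9148, 1.3090)

θ' = 1.3090 + 0.0·2.5 = 1.3090
ω = 0 → straight: x' = 3 + -1.0·cos(1.3090)·2.5 = 2.3530
y' = 1.5 + -1.0·sin(1.3090)·2.5 = -0.9148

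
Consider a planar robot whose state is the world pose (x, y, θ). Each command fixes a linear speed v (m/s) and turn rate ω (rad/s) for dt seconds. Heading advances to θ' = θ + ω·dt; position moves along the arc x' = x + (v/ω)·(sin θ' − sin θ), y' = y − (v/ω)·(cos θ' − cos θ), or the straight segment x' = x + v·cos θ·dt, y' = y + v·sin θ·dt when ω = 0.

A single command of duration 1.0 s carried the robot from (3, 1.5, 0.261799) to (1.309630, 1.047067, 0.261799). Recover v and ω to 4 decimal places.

Δθ = 0.261799 − 0.261799 = 0.000000
ω = Δθ/dt = 0.000000/1.0 = 0.0000
ω = 0 → v = (Δx·cos θ + Δy·sin θ)/dt = -1.7500

v = -1.7500, ω = 0.0000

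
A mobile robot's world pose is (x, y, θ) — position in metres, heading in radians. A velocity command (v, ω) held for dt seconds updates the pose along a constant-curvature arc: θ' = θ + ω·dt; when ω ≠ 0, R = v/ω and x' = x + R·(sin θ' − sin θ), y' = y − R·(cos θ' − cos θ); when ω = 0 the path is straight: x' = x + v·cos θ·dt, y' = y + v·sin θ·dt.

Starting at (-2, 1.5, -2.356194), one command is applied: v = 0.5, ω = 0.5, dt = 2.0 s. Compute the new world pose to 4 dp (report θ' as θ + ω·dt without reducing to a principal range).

(-2.2700, 0.5799, -1.3562)

θ' = -2.3562 + 0.5·2.0 = -1.3562
R = v/ω = 0.5/0.5 = 1.0000
x' = -2 + 1.0000·(sin -1.3562 − sin -2.3562) = -2.2700
y' = 1.5 − 1.0000·(cos -1.3562 − cos -2.3562) = 0.5799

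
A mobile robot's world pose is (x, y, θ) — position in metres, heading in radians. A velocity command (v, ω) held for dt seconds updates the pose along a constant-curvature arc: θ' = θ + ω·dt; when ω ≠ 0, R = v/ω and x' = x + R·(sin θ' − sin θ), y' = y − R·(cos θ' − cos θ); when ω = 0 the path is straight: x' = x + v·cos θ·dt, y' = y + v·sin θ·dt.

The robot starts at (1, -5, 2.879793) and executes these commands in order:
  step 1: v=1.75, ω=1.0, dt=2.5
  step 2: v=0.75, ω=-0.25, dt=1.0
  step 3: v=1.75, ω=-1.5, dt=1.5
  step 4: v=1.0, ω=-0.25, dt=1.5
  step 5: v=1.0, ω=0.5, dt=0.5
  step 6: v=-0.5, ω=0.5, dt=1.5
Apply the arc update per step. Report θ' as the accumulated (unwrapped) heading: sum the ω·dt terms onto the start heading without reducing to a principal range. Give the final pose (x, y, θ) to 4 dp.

(-2.8553, -9.1308, 3.5048)

step 1: θ'=5.3798 (R=1.7500) → pose (-0.8274, -7.7735, 5.3798)
step 2: θ'=5.1298 (R=-3.0000) → pose (-0.4413, -8.4142, 5.1298)
step 3: θ'=2.8798 (R=-1.1667) → pose (-1.8098, -10.0141, 2.8798)
step 4: θ'=2.5048 (R=-4.0000) → pose (-3.1530, -9.3664, 2.5048)
step 5: θ'=2.7548 (R=2.0000) → pose (-3.5878, -9.1222, 2.7548)
step 6: θ'=3.5048 (R=-1.0000) → pose (-2.8553, -9.1308, 3.5048)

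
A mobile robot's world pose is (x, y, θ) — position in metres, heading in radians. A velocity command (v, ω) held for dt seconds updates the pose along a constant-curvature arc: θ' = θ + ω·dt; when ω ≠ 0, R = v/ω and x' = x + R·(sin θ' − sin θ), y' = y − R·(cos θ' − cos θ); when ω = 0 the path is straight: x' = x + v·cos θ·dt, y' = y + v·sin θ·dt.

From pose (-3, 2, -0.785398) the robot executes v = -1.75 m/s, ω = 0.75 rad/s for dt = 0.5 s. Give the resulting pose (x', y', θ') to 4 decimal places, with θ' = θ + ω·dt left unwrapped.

θ' = -0.7854 + 0.75·0.5 = -0.4104
R = v/ω = -1.75/0.75 = -2.3333
x' = -3 + -2.3333·(sin -0.4104 − sin -0.7854) = -3.7190
y' = 2 − -2.3333·(cos -0.4104 − cos -0.7854) = 2.4897

(-3.7190, 2.4897, -0.4104)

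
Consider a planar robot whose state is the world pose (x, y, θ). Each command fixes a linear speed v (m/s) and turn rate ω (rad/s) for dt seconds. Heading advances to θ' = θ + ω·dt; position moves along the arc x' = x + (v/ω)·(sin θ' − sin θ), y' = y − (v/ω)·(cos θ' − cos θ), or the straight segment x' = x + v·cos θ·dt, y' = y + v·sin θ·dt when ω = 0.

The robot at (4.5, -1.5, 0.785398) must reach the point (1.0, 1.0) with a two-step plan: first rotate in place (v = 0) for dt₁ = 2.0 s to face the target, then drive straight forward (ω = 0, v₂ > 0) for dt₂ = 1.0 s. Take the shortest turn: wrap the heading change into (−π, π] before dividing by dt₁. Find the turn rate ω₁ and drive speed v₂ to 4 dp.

heading to target = atan2(1−-1.5, 1−4.5) = 2.5213
Δθ = wrap(2.5213 − 0.7854) = 1.7359; ω₁ = Δθ/dt₁ = 0.8680
distance = √((1−4.5)² + (1−-1.5)²) = 4.3012; v₂ = distance/dt₂ = 4.3012

ω₁ = 0.8680, v₂ = 4.3012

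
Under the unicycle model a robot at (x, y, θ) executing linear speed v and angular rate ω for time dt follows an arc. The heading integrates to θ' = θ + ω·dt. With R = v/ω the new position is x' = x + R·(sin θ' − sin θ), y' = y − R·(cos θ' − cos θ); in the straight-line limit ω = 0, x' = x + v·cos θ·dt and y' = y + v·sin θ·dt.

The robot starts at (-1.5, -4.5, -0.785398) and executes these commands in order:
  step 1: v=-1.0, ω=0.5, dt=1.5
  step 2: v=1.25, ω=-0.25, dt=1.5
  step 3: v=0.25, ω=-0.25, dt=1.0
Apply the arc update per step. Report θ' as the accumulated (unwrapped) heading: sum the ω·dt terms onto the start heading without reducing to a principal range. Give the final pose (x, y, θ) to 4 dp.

(-0.8111, -4.4547, -0.6604)

step 1: θ'=-0.0354 (R=-2.0000) → pose (-2.8434, -3.9155, -0.0354)
step 2: θ'=-0.4104 (R=-5.0000) → pose (-1.0255, -4.3275, -0.4104)
step 3: θ'=-0.6604 (R=-1.0000) → pose (-0.8111, -4.4547, -0.6604)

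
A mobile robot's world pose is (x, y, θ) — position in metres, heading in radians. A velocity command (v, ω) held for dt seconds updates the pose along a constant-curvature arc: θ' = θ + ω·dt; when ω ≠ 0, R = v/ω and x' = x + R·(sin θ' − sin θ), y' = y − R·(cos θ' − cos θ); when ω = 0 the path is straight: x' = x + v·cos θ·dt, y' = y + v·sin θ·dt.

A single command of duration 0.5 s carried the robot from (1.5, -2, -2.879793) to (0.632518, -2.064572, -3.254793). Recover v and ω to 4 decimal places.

Δθ = -3.254793 − -2.879793 = -0.375000
ω = Δθ/dt = -0.375000/0.5 = -0.7500
R = Δx/(sin θ' − sin θ) = -2.3333
v = R·ω = -2.3333·-0.7500 = 1.7500

v = 1.7500, ω = -0.7500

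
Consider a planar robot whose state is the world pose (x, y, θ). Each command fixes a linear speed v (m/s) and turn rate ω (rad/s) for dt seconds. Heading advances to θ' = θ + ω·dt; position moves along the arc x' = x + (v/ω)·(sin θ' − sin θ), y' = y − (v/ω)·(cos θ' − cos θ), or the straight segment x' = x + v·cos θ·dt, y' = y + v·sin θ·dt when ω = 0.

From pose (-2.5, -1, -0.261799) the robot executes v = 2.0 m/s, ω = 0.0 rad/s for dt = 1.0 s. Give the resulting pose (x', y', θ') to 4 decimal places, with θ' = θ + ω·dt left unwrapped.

θ' = -0.2618 + 0.0·1.0 = -0.2618
ω = 0 → straight: x' = -2.5 + 2.0·cos(-0.2618)·1.0 = -0.5681
y' = -1 + 2.0·sin(-0.2618)·1.0 = -1.5176

(-0.5681, -1.5176, -0.2618)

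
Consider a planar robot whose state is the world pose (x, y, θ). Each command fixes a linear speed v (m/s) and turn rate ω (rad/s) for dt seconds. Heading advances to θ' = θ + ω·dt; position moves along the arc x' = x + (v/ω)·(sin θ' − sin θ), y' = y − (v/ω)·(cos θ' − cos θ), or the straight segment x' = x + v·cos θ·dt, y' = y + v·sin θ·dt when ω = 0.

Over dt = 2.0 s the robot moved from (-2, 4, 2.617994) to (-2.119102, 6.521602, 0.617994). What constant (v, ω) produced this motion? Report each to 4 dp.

Δθ = 0.617994 − 2.617994 = -2.000000
ω = Δθ/dt = -2.000000/2.0 = -1.0000
R = −Δy/(cos θ' − cos θ) = -1.5000
v = R·ω = -1.5000·-1.0000 = 1.5000

v = 1.5000, ω = -1.0000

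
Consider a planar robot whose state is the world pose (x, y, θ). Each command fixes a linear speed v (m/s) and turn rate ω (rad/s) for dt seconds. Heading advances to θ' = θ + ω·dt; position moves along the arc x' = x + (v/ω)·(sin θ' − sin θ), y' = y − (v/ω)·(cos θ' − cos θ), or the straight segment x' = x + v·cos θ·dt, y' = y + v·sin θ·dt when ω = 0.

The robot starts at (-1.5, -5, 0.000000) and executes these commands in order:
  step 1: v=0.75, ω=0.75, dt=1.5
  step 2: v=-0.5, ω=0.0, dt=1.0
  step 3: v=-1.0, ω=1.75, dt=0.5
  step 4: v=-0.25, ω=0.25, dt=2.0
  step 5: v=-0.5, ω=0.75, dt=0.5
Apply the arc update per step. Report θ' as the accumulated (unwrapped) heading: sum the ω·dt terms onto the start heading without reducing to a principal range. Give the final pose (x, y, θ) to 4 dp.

(-0.2832, -5.8605, 2.8750)

step 1: θ'=1.1250 (R=1.0000) → pose (-0.5977, -4.4312, 1.1250)
step 2: θ'=1.1250 (straight) → pose (-0.8133, -4.8823, 1.1250)
step 3: θ'=2.0000 (R=-0.5714) → pose (-0.8173, -5.3665, 2.0000)
step 4: θ'=2.5000 (R=-1.0000) → pose (-0.5065, -5.7515, 2.5000)
step 5: θ'=2.8750 (R=-0.6667) → pose (-0.2832, -5.8605, 2.8750)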